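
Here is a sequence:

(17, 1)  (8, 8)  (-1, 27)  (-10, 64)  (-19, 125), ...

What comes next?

First part: −9 each step; 17, 8, -1, -10, -19 → -28.
Second part: perfect cubes: 1³, 2³, 3³, …, so 1, 8, 27, 64, 125 → 216.
So the next term is (-28, 216).

(-28, 216)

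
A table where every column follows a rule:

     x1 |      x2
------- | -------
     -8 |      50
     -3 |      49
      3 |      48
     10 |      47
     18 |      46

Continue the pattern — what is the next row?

Column x1: differences are 5, 6, 7, … (increasing by 1 each time), so -8, -3, 3, 10, 18 → 27.
For the column x2, −1 each step: 50, 49, 48, 47, 46 → 45.
So the next row is 27  45.

27  45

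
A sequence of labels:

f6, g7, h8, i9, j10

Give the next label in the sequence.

k11

Letter — letters move forward 1 place in the alphabet: f, g, h, i, j → k.
For the second component, +1 each step: 6, 7, 8, 9, 10 → 11.
Combining the parts gives k11.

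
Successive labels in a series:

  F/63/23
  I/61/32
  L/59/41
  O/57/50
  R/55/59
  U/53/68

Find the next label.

For the letter, letters move forward 3 places in the alphabet: F, I, L, O, R, U → X.
For the second component, −2 each step: 63, 61, 59, 57, 55, 53 → 51.
Third component: +9 each step, so 23, 32, 41, 50, 59, 68 → 77.
Combining the parts gives X/51/77.

X/51/77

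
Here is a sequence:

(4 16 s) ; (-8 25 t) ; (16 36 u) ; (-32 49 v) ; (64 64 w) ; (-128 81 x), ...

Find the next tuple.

First value: ×(-2) each step; 4, -8, 16, -32, 64, -128 → 256.
For the second value, perfect squares: 4², 5², 6², …: 16, 25, 36, 49, 64, 81 → 100.
Letter: s, t, u, v, w, x → y (letters move forward 1 place in the alphabet).
Putting it together: (256 100 y).

(256 100 y)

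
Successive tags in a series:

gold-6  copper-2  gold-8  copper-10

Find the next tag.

Metal: alternates gold ↔ copper, so gold, copper, gold, copper → gold.
Second component goes 6, 2, 8, 10 → 18 (each term is the sum of the two before it).
Combining the parts gives gold-18.

gold-18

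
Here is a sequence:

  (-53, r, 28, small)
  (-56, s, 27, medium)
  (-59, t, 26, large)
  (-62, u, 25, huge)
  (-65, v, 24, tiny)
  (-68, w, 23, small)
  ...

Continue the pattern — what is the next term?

First slot goes -53, -56, -59, -62, -65, -68 → -71 (−3 each step).
Letter: r, s, t, u, v, w → x (letters move forward 1 place in the alphabet).
Third slot goes 28, 27, 26, 25, 24, 23 → 22 (−1 each step).
Size: repeats small → medium → large → huge → tiny; small, medium, large, huge, tiny, small → medium.
Combining the parts gives (-71, x, 22, medium).

(-71, x, 22, medium)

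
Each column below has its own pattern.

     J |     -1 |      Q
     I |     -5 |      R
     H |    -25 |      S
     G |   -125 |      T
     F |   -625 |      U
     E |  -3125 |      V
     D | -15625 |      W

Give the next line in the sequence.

C  -78125  X

First letter — letters move back 1 place in the alphabet: J, I, H, G, F, E, D → C.
Second component: ×5 each step, so -1, -5, -25, -125, -625, -3125, -15625 → -78125.
Second letter: letters move forward 1 place in the alphabet; Q, R, S, T, U, V, W → X.
So the next line is C  -78125  X.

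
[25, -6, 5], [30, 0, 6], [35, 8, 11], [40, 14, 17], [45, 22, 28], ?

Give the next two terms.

First part: 25, 30, 35, 40, 45 → 50 → 55 (+5 each step).
Second part: alternating steps +6, +8, +6, +8, …; -6, 0, 8, 14, 22 → 28 → 36.
Third part: 5, 6, 11, 17, 28 → 45 → 73 (each term is the sum of the two before it).
Putting the parts together: [50, 28, 45] and then [55, 36, 73].

[50, 28, 45], [55, 36, 73]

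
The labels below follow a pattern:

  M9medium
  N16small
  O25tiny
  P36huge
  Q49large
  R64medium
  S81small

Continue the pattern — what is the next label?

T100tiny

Letter — letters move forward 1 place in the alphabet: M, N, O, P, Q, R, S → T.
Second component — perfect squares: 3², 4², 5², …: 9, 16, 25, 36, 49, 64, 81 → 100.
For the size, repeats medium → small → tiny → huge → large: medium, small, tiny, huge, large, medium, small → tiny.
Combining the parts gives T100tiny.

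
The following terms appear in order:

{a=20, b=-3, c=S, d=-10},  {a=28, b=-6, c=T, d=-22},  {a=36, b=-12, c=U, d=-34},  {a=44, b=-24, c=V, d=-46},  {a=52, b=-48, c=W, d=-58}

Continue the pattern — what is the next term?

A — +8 each step: 20, 28, 36, 44, 52 → 60.
B: -3, -6, -12, -24, -48 → -96 (×2 each step).
C: letters move forward 1 place in the alphabet, so S, T, U, V, W → X.
For the d, −12 each step: -10, -22, -34, -46, -58 → -70.
Combining the parts gives {a=60, b=-96, c=X, d=-70}.

{a=60, b=-96, c=X, d=-70}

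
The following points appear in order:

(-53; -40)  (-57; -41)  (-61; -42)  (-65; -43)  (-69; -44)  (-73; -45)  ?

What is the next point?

(-77; -46)

First coordinate: −4 each step; -53, -57, -61, -65, -69, -73 → -77.
Second coordinate goes -40, -41, -42, -43, -44, -45 → -46 (−1 each step).
Combining the parts gives (-77; -46).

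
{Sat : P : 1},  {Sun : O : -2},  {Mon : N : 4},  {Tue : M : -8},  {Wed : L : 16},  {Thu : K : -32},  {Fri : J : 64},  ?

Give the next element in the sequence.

{Sat : I : -128}

Day goes Sat, Sun, Mon, Tue, Wed, Thu, Fri → Sat (runs through the weekdays Mon→Sun).
Letter: letters move back 1 place in the alphabet, so P, O, N, M, L, K, J → I.
Third part — ×(-2) each step: 1, -2, 4, -8, 16, -32, 64 → -128.
Putting it together: {Sat : I : -128}.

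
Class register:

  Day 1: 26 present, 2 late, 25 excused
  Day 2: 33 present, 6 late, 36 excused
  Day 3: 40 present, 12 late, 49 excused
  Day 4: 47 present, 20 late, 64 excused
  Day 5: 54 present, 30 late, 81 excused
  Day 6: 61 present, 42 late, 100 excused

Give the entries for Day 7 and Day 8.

68 present, 56 late, 121 excused; 75 present, 72 late, 144 excused

Present goes 26, 33, 40, 47, 54, 61 → 68 → 75 (+7 each step).
Late goes 2, 6, 12, 20, 30, 42 → 56 → 72 (differences are 4, 6, 8, … (increasing by 2 each time)).
Excused goes 25, 36, 49, 64, 81, 100 → 121 → 144 (perfect squares: 5², 6², 7², …).
Putting the parts together: 68 present, 56 late, 121 excused and then 75 present, 72 late, 144 excused.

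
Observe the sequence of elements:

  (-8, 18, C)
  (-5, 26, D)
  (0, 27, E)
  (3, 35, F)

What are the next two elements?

(8, 36, G), (11, 44, H)

First coordinate: -8, -5, 0, 3 → 8 → 11 (alternating steps +3, +5, +3, +5, …).
Second coordinate: 18, 26, 27, 35 → 36 → 44 (alternating steps +8, +1, +8, +1, …).
Letter: C, D, E, F → G → H (letters move forward 1 place in the alphabet).
Putting the parts together: (8, 36, G) and then (11, 44, H).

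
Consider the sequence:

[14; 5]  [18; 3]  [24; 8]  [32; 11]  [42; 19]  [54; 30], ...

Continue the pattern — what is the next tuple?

First entry: differences are 4, 6, 8, … (increasing by 2 each time), so 14, 18, 24, 32, 42, 54 → 68.
Second entry: each term is the sum of the two before it; 5, 3, 8, 11, 19, 30 → 49.
Combining the parts gives [68; 49].

[68; 49]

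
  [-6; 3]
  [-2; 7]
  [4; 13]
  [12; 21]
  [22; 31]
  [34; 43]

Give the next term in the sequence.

[48; 57]

First component: differences are 4, 6, 8, … (increasing by 2 each time); -6, -2, 4, 12, 22, 34 → 48.
Second component — always 9 more than the first component: 3, 7, 13, 21, 31, 43 → 57.
So the next term is [48; 57].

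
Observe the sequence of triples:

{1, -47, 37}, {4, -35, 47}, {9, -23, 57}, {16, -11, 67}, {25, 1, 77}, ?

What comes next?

{36, 13, 87}

First value: perfect squares: 1², 2², 3², …, so 1, 4, 9, 16, 25 → 36.
Second value: +12 each step; -47, -35, -23, -11, 1 → 13.
Third value goes 37, 47, 57, 67, 77 → 87 (+10 each step).
Putting it together: {36, 13, 87}.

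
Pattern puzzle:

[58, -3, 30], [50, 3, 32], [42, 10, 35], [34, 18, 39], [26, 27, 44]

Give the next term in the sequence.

[18, 37, 50]

First value goes 58, 50, 42, 34, 26 → 18 (−8 each step).
Second value: differences are 6, 7, 8, … (increasing by 1 each time), so -3, 3, 10, 18, 27 → 37.
For the third value, differences are 2, 3, 4, … (increasing by 1 each time): 30, 32, 35, 39, 44 → 50.
So the next term is [18, 37, 50].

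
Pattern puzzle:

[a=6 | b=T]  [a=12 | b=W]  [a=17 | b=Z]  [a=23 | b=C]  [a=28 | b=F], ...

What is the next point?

[a=34 | b=I]

A — alternating steps +6, +5, +6, +5, …: 6, 12, 17, 23, 28 → 34.
B: letters move forward 3 places in the alphabet, wrapping Z→A; T, W, Z, C, F → I.
Putting it together: [a=34 | b=I].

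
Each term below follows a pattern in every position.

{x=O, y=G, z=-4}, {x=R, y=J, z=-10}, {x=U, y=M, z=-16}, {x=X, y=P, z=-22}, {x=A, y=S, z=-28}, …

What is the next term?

{x=D, y=V, z=-34}

X goes O, R, U, X, A → D (letters move forward 3 places in the alphabet, wrapping Z→A).
Y goes G, J, M, P, S → V (letters move forward 3 places in the alphabet).
Z — −6 each step: -4, -10, -16, -22, -28 → -34.
Putting it together: {x=D, y=V, z=-34}.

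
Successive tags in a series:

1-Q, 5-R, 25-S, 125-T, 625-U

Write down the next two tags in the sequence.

First component: ×5 each step, so 1, 5, 25, 125, 625 → 3125 → 15625.
For the letter, letters move forward 1 place in the alphabet: Q, R, S, T, U → V → W.
So the next two tags are 3125-V and 15625-W.

3125-V then 15625-W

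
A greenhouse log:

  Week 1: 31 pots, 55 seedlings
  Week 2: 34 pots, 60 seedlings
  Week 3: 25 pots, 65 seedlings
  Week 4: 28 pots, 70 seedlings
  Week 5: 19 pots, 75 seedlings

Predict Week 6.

22 pots, 80 seedlings

Pots — alternating steps +3, −9, +3, −9, …: 31, 34, 25, 28, 19 → 22.
Seedlings: +5 each step, so 55, 60, 65, 70, 75 → 80.
So the next line is 22 pots, 80 seedlings.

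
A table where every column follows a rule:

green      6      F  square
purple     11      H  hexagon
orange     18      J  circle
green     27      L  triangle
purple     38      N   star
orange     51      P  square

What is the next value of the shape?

Shape: repeats square → hexagon → circle → triangle → star; square, hexagon, circle, triangle, star, square → hexagon.

hexagon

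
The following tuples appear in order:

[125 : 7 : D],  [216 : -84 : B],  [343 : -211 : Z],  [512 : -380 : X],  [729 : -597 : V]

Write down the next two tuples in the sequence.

[1000 : -868 : T], [1331 : -1199 : R]

First value: perfect cubes: 5³, 6³, 7³, …, so 125, 216, 343, 512, 729 → 1000 → 1331.
For the second value, together with the first value always sums to 132: 7, -84, -211, -380, -597 → -868 → -1199.
Letter goes D, B, Z, X, V → T → R (letters move back 2 places in the alphabet, wrapping A→Z).
So the next two tuples are [1000 : -868 : T] and [1331 : -1199 : R].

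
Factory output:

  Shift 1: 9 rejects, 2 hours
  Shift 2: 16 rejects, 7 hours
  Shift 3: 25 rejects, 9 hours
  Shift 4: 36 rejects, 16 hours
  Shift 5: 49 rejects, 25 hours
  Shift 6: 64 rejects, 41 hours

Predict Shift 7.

81 rejects, 66 hours

For the rejects, perfect squares: 3², 4², 5², …: 9, 16, 25, 36, 49, 64 → 81.
Hours: each term is the sum of the two before it, so 2, 7, 9, 16, 25, 41 → 66.
So the next row is 81 rejects, 66 hours.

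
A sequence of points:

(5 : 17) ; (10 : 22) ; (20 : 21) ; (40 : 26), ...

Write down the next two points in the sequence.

(80 : 25), (160 : 30)

First part goes 5, 10, 20, 40 → 80 → 160 (×2 each step).
Second part: alternating steps +5, −1, +5, −1, …; 17, 22, 21, 26 → 25 → 30.
Putting the parts together: (80 : 25) and then (160 : 30).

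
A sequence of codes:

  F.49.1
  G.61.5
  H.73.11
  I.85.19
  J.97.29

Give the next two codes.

Letter: F, G, H, I, J → K → L (letters move forward 1 place in the alphabet).
For the second component, +12 each step: 49, 61, 73, 85, 97 → 109 → 121.
Third component: differences are 4, 6, 8, … (increasing by 2 each time); 1, 5, 11, 19, 29 → 41 → 55.
So the next two codes are K.109.41 and L.121.55.

K.109.41, L.121.55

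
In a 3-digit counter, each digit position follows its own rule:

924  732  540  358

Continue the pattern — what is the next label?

For the first digit, −2 each step, mod 10: 9, 7, 5, 3 → 1.
For the second digit, +1 each step, mod 10: 2, 3, 4, 5 → 6.
For the third digit, −2 each step, mod 10: 4, 2, 0, 8 → 6.
Combining the parts gives 166.

166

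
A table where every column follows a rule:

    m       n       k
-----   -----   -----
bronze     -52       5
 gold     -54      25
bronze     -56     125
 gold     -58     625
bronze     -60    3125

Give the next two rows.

Column m — alternates bronze ↔ gold: bronze, gold, bronze, gold, bronze → gold → bronze.
Column n: −2 each step; -52, -54, -56, -58, -60 → -62 → -64.
Column k goes 5, 25, 125, 625, 3125 → 15625 → 78125 (×5 each step).
So the next two rows are gold  -62  15625 and bronze  -64  78125.

gold  -62  15625; bronze  -64  78125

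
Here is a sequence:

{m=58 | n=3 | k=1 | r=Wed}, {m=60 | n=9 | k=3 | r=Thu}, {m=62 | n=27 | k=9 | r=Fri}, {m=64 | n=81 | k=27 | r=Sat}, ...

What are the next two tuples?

{m=66 | n=243 | k=81 | r=Sun}, {m=68 | n=729 | k=243 | r=Mon}

M goes 58, 60, 62, 64 → 66 → 68 (+2 each step).
N: ×3 each step, so 3, 9, 27, 81 → 243 → 729.
K: 1, 3, 9, 27 → 81 → 243 (×3 each step).
For the r, runs through the weekdays Mon→Sun: Wed, Thu, Fri, Sat → Sun → Mon.
Putting the parts together: {m=66 | n=243 | k=81 | r=Sun} and then {m=68 | n=729 | k=243 | r=Mon}.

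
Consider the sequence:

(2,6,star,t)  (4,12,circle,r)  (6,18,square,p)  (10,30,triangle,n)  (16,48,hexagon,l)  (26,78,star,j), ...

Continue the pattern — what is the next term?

First component — each term is the sum of the two before it: 2, 4, 6, 10, 16, 26 → 42.
Second component — always 3 × the first component: 6, 12, 18, 30, 48, 78 → 126.
For the shape, repeats star → circle → square → triangle → hexagon: star, circle, square, triangle, hexagon, star → circle.
Letter: letters move back 2 places in the alphabet, so t, r, p, n, l, j → h.
Combining the parts gives (42,126,circle,h).

(42,126,circle,h)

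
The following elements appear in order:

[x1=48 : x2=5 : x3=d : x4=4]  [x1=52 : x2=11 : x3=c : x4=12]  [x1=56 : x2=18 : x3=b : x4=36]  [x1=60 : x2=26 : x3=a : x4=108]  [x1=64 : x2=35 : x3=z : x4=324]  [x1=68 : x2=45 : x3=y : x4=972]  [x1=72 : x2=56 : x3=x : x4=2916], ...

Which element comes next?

[x1=76 : x2=68 : x3=w : x4=8748]

X1: 48, 52, 56, 60, 64, 68, 72 → 76 (+4 each step).
X2: differences are 6, 7, 8, … (increasing by 1 each time); 5, 11, 18, 26, 35, 45, 56 → 68.
X3 — letters move back 1 place in the alphabet, wrapping A→Z: d, c, b, a, z, y, x → w.
X4 — ×3 each step: 4, 12, 36, 108, 324, 972, 2916 → 8748.
So the next element is [x1=76 : x2=68 : x3=w : x4=8748].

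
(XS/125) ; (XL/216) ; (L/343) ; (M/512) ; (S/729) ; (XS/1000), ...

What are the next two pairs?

Size: repeats XS → XL → L → M → S, so XS, XL, L, M, S, XS → XL → L.
Second value goes 125, 216, 343, 512, 729, 1000 → 1331 → 1728 (perfect cubes: 5³, 6³, 7³, …).
So the next two pairs are (XL/1331) and (L/1728).

(XL/1331), (L/1728)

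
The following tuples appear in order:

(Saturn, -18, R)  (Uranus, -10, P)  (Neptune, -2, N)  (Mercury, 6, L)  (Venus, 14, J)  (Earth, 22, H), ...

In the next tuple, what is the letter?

F

Letter: letters move back 2 places in the alphabet, so R, P, N, L, J, H → F.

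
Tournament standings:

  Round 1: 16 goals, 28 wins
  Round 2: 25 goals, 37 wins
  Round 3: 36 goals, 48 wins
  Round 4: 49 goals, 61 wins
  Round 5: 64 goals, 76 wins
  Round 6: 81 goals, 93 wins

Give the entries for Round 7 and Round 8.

Goals: perfect squares: 4², 5², 6², …, so 16, 25, 36, 49, 64, 81 → 100 → 121.
Wins — always 12 more than the goals: 28, 37, 48, 61, 76, 93 → 112 → 133.
So the next two rows are 100 goals, 112 wins and 121 goals, 133 wins.

100 goals, 112 wins; 121 goals, 133 wins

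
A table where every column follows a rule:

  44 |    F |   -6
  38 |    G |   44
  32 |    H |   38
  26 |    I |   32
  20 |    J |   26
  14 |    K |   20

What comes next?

8  L  14

First component — −6 each step: 44, 38, 32, 26, 20, 14 → 8.
Letter: letters move forward 1 place in the alphabet; F, G, H, I, J, K → L.
Third component goes -6, 44, 38, 32, 26, 20 → 14 (always the previous value of the first component).
So the next row is 8  L  14.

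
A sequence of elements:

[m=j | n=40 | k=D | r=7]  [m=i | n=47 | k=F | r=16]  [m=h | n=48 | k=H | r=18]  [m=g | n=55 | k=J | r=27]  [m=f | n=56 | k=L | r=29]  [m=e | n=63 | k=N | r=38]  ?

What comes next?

[m=d | n=64 | k=P | r=40]

M goes j, i, h, g, f, e → d (letters move back 1 place in the alphabet).
N — alternating steps +7, +1, +7, +1, …: 40, 47, 48, 55, 56, 63 → 64.
K goes D, F, H, J, L, N → P (letters move forward 2 places in the alphabet).
R: alternating steps +9, +2, +9, +2, …; 7, 16, 18, 27, 29, 38 → 40.
Putting it together: [m=d | n=64 | k=P | r=40].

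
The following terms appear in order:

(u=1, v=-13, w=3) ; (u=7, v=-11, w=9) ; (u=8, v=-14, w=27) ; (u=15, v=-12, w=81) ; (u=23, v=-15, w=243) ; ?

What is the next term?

For the u, each term is the sum of the two before it: 1, 7, 8, 15, 23 → 38.
V: alternating steps +2, −3, +2, −3, …; -13, -11, -14, -12, -15 → -13.
For the w, ×3 each step: 3, 9, 27, 81, 243 → 729.
Combining the parts gives (u=38, v=-13, w=729).

(u=38, v=-13, w=729)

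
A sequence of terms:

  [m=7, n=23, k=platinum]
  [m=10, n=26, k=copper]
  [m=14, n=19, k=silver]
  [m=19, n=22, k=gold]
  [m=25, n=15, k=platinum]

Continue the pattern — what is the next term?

M: differences are 3, 4, 5, … (increasing by 1 each time), so 7, 10, 14, 19, 25 → 32.
N: 23, 26, 19, 22, 15 → 18 (alternating steps +3, −7, +3, −7, …).
K — repeats platinum → copper → silver → gold: platinum, copper, silver, gold, platinum → copper.
Putting it together: [m=32, n=18, k=copper].

[m=32, n=18, k=copper]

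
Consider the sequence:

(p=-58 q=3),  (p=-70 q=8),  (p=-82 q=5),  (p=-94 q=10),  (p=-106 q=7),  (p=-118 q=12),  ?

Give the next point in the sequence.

P — −12 each step: -58, -70, -82, -94, -106, -118 → -130.
Q goes 3, 8, 5, 10, 7, 12 → 9 (alternating steps +5, −3, +5, −3, …).
Putting it together: (p=-130 q=9).

(p=-130 q=9)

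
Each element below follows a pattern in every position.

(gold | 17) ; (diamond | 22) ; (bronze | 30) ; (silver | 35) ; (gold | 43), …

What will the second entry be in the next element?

48

Rank: repeats gold → diamond → bronze → silver; gold, diamond, bronze, silver, gold → diamond.
Second entry goes 17, 22, 30, 35, 43 → 48 (alternating steps +5, +8, +5, +8, …).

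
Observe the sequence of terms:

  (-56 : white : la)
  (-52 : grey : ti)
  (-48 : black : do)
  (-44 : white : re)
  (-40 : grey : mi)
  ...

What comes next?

First component: +4 each step, so -56, -52, -48, -44, -40 → -36.
Shade: repeats white → grey → black, so white, grey, black, white, grey → black.
Note: runs through the solfège scale do→ti, so la, ti, do, re, mi → fa.
So the next term is (-36 : black : fa).

(-36 : black : fa)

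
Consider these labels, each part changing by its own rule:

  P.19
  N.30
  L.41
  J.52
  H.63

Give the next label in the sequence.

For the letter, letters move back 2 places in the alphabet: P, N, L, J, H → F.
Second component — +11 each step: 19, 30, 41, 52, 63 → 74.
So the next label is F.74.

F.74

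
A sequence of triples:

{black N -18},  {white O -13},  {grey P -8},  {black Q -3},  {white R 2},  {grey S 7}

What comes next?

{black T 12}

Shade: black, white, grey, black, white, grey → black (repeats black → white → grey).
Letter goes N, O, P, Q, R, S → T (letters move forward 1 place in the alphabet).
Third component: -18, -13, -8, -3, 2, 7 → 12 (+5 each step).
Putting it together: {black T 12}.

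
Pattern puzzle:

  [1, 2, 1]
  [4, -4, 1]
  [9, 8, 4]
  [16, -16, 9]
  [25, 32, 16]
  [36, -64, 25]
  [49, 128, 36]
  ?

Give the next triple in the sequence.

First entry: perfect squares: 1², 2², 3², …, so 1, 4, 9, 16, 25, 36, 49 → 64.
Second entry — ×(-2) each step: 2, -4, 8, -16, 32, -64, 128 → -256.
Third entry: 1, 1, 4, 9, 16, 25, 36 → 49 (always the previous value of the first entry).
So the next triple is [64, -256, 49].

[64, -256, 49]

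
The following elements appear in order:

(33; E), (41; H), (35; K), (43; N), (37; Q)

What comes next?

(45; T)

First component: alternating steps +8, −6, +8, −6, …, so 33, 41, 35, 43, 37 → 45.
Letter: letters move forward 3 places in the alphabet; E, H, K, N, Q → T.
Putting it together: (45; T).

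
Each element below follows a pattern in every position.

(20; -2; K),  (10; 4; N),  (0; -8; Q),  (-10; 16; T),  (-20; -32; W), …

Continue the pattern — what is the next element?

First value: 20, 10, 0, -10, -20 → -30 (−10 each step).
Second value: ×(-2) each step; -2, 4, -8, 16, -32 → 64.
For the letter, letters move forward 3 places in the alphabet: K, N, Q, T, W → Z.
So the next element is (-30; 64; Z).

(-30; 64; Z)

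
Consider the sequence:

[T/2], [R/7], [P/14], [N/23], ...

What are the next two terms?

Letter — letters move back 2 places in the alphabet: T, R, P, N → L → J.
Second coordinate goes 2, 7, 14, 23 → 34 → 47 (differences are 5, 7, 9, … (increasing by 2 each time)).
Putting the parts together: [L/34] and then [J/47].

[L/34], [J/47]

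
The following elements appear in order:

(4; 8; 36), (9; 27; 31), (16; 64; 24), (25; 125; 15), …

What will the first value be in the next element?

First value goes 4, 9, 16, 25 → 36 (perfect squares: 2², 3², 4², …).
Second value goes 8, 27, 64, 125 → 216 (perfect cubes: 2³, 3³, 4³, …).
Third value: together with the first value always sums to 40; 36, 31, 24, 15 → 4.

36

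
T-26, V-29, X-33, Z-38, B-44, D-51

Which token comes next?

F-59

Letter goes T, V, X, Z, B, D → F (letters move forward 2 places in the alphabet, wrapping Z→A).
Second component — differences are 3, 4, 5, … (increasing by 1 each time): 26, 29, 33, 38, 44, 51 → 59.
Combining the parts gives F-59.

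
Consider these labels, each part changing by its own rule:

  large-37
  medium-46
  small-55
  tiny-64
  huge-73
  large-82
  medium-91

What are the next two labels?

small-100, tiny-109

Size: repeats large → medium → small → tiny → huge; large, medium, small, tiny, huge, large, medium → small → tiny.
Second component — +9 each step: 37, 46, 55, 64, 73, 82, 91 → 100 → 109.
Putting the parts together: small-100 and then tiny-109.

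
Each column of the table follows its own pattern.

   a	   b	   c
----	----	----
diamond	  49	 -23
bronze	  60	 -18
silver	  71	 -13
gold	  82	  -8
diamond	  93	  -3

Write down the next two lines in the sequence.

Column a goes diamond, bronze, silver, gold, diamond → bronze → silver (repeats diamond → bronze → silver → gold).
Column b: 49, 60, 71, 82, 93 → 104 → 115 (+11 each step).
For the column c, +5 each step: -23, -18, -13, -8, -3 → 2 → 7.
Putting the parts together: bronze  104  2 and then silver  115  7.

bronze  104  2; silver  115  7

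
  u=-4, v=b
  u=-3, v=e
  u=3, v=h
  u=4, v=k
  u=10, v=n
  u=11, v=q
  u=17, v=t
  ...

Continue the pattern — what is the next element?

U goes -4, -3, 3, 4, 10, 11, 17 → 18 (alternating steps +1, +6, +1, +6, …).
V — letters move forward 3 places in the alphabet: b, e, h, k, n, q, t → w.
Putting it together: u=18, v=w.

u=18, v=w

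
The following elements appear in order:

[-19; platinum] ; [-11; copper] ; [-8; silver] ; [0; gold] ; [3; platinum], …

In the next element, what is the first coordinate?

11

First coordinate: alternating steps +8, +3, +8, +3, …; -19, -11, -8, 0, 3 → 11.
Metal — repeats platinum → copper → silver → gold: platinum, copper, silver, gold, platinum → copper.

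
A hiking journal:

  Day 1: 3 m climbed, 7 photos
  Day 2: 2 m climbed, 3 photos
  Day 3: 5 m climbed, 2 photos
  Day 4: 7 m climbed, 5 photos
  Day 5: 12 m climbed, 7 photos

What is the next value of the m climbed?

M climbed — each term is the sum of the two before it: 3, 2, 5, 7, 12 → 19.

19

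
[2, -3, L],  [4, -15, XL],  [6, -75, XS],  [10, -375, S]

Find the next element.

First value: 2, 4, 6, 10 → 16 (each term is the sum of the two before it).
Second value: -3, -15, -75, -375 → -1875 (×5 each step).
Size — runs through clothing sizes XS→XL: L, XL, XS, S → M.
Putting it together: [16, -1875, M].

[16, -1875, M]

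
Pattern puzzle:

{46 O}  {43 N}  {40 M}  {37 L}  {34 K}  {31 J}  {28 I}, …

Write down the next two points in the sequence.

First entry: −3 each step; 46, 43, 40, 37, 34, 31, 28 → 25 → 22.
Letter goes O, N, M, L, K, J, I → H → G (letters move back 1 place in the alphabet).
So the next two points are {25 H} and {22 G}.

{25 H}, {22 G}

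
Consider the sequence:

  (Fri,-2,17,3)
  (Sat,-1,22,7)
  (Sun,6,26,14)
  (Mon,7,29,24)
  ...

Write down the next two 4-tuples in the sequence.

Day: runs through the weekdays Mon→Sun, so Fri, Sat, Sun, Mon → Tue → Wed.
Second slot goes -2, -1, 6, 7 → 14 → 15 (alternating steps +1, +7, +1, +7, …).
Third slot: differences are 5, 4, 3, … (decreasing by 1 each time), so 17, 22, 26, 29 → 31 → 32.
Fourth slot: differences are 4, 7, 10, … (increasing by 3 each time), so 3, 7, 14, 24 → 37 → 53.
So the next two 4-tuples are (Tue,14,31,37) and (Wed,15,32,53).

(Tue,14,31,37), (Wed,15,32,53)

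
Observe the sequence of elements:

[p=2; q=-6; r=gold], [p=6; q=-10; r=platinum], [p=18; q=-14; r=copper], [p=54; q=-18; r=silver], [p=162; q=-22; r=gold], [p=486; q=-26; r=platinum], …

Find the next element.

For the p, ×3 each step: 2, 6, 18, 54, 162, 486 → 1458.
For the q, −4 each step: -6, -10, -14, -18, -22, -26 → -30.
For the r, repeats gold → platinum → copper → silver: gold, platinum, copper, silver, gold, platinum → copper.
So the next element is [p=1458; q=-30; r=copper].

[p=1458; q=-30; r=copper]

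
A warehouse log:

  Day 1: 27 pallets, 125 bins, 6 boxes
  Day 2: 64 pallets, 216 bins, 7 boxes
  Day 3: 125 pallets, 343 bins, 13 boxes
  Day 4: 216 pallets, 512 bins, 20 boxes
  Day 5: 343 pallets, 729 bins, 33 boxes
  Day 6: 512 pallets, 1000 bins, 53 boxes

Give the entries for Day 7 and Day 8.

Pallets: perfect cubes: 3³, 4³, 5³, …; 27, 64, 125, 216, 343, 512 → 729 → 1000.
For the bins, perfect cubes: 5³, 6³, 7³, …: 125, 216, 343, 512, 729, 1000 → 1331 → 1728.
Boxes goes 6, 7, 13, 20, 33, 53 → 86 → 139 (each term is the sum of the two before it).
Putting the parts together: 729 pallets, 1331 bins, 86 boxes and then 1000 pallets, 1728 bins, 139 boxes.

729 pallets, 1331 bins, 86 boxes; 1000 pallets, 1728 bins, 139 boxes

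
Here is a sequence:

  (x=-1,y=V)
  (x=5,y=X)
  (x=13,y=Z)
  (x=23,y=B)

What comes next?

(x=35,y=D)

For the x, differences are 6, 8, 10, … (increasing by 2 each time): -1, 5, 13, 23 → 35.
Y: V, X, Z, B → D (letters move forward 2 places in the alphabet, wrapping Z→A).
Combining the parts gives (x=35,y=D).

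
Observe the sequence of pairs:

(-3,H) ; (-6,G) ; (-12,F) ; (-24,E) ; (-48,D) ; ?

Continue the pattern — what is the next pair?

First entry: ×2 each step, so -3, -6, -12, -24, -48 → -96.
Letter: letters move back 1 place in the alphabet, so H, G, F, E, D → C.
Combining the parts gives (-96,C).

(-96,C)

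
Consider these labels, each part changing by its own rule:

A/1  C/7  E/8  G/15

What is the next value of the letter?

I

Letter goes A, C, E, G → I (letters move forward 2 places in the alphabet).
Second component goes 1, 7, 8, 15 → 23 (each term is the sum of the two before it).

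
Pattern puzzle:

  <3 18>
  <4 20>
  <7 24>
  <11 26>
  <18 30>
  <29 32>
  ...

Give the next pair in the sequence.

<47 36>

First slot: 3, 4, 7, 11, 18, 29 → 47 (each term is the sum of the two before it).
Second slot — alternating steps +2, +4, +2, +4, …: 18, 20, 24, 26, 30, 32 → 36.
Combining the parts gives <47 36>.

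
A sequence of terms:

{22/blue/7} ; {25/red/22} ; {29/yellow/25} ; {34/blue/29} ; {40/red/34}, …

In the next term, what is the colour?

yellow

Colour: repeats blue → red → yellow, so blue, red, yellow, blue, red → yellow.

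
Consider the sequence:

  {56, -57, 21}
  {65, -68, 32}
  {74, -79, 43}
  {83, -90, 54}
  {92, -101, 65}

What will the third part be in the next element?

76

Second part — −11 each step: -57, -68, -79, -90, -101 → -112.
Third part: together with the second part always sums to -36, so 21, 32, 43, 54, 65 → 76.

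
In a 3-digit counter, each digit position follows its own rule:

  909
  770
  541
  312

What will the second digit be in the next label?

Second digit: −3 each step, mod 10; 0, 7, 4, 1 → 8.

8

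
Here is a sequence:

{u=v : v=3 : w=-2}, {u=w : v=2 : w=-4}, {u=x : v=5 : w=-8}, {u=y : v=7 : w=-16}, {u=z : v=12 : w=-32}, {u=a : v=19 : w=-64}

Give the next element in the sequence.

{u=b : v=31 : w=-128}

U — letters move forward 1 place in the alphabet, wrapping Z→A: v, w, x, y, z, a → b.
V: each term is the sum of the two before it, so 3, 2, 5, 7, 12, 19 → 31.
W: ×2 each step; -2, -4, -8, -16, -32, -64 → -128.
Putting it together: {u=b : v=31 : w=-128}.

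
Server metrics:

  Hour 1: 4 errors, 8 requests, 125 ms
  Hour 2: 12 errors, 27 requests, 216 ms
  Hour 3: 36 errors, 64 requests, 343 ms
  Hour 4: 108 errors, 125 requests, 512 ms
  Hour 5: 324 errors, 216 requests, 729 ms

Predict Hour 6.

972 errors, 343 requests, 1000 ms

Errors — ×3 each step: 4, 12, 36, 108, 324 → 972.
For the requests, perfect cubes: 2³, 3³, 4³, …: 8, 27, 64, 125, 216 → 343.
Ms goes 125, 216, 343, 512, 729 → 1000 (perfect cubes: 5³, 6³, 7³, …).
Putting it together: 972 errors, 343 requests, 1000 ms.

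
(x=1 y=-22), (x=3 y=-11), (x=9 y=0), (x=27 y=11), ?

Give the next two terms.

X: 1, 3, 9, 27 → 81 → 243 (×3 each step).
For the y, +11 each step: -22, -11, 0, 11 → 22 → 33.
Putting the parts together: (x=81 y=22) and then (x=243 y=33).

(x=81 y=22), (x=243 y=33)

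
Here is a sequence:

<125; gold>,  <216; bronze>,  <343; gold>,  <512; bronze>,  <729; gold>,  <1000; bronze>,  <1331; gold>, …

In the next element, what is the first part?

First part — perfect cubes: 5³, 6³, 7³, …: 125, 216, 343, 512, 729, 1000, 1331 → 1728.
Rank — alternates gold ↔ bronze: gold, bronze, gold, bronze, gold, bronze, gold → bronze.

1728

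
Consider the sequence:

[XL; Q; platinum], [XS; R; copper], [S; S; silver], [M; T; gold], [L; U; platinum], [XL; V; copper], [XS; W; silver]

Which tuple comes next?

Size: repeats XL → XS → S → M → L; XL, XS, S, M, L, XL, XS → S.
Letter — letters move forward 1 place in the alphabet: Q, R, S, T, U, V, W → X.
Metal goes platinum, copper, silver, gold, platinum, copper, silver → gold (repeats platinum → copper → silver → gold).
So the next tuple is [S; X; gold].

[S; X; gold]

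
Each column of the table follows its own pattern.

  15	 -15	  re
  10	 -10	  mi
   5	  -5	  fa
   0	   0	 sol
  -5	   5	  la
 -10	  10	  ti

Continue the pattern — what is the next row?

First component: −5 each step; 15, 10, 5, 0, -5, -10 → -15.
Second component — always the negative of the first component: -15, -10, -5, 0, 5, 10 → 15.
Note: runs through the solfège scale do→ti, so re, mi, fa, sol, la, ti → do.
Combining the parts gives -15  15  do.

-15  15  do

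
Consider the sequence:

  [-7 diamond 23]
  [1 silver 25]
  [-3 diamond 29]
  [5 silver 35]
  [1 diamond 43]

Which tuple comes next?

[9 silver 53]

First part — alternating steps +8, −4, +8, −4, …: -7, 1, -3, 5, 1 → 9.
Rank — alternates diamond ↔ silver: diamond, silver, diamond, silver, diamond → silver.
Third part: differences are 2, 4, 6, … (increasing by 2 each time), so 23, 25, 29, 35, 43 → 53.
So the next tuple is [9 silver 53].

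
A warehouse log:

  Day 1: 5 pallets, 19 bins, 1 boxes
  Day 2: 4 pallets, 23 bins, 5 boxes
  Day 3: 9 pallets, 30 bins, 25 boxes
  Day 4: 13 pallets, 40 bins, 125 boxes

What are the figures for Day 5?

Pallets: each term is the sum of the two before it, so 5, 4, 9, 13 → 22.
Bins goes 19, 23, 30, 40 → 53 (differences are 4, 7, 10, … (increasing by 3 each time)).
For the boxes, ×5 each step: 1, 5, 25, 125 → 625.
Putting it together: 22 pallets, 53 bins, 625 boxes.

22 pallets, 53 bins, 625 boxes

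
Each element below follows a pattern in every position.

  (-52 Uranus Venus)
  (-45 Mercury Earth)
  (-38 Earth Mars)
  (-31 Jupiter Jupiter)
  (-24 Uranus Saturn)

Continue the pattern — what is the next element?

First slot: +7 each step; -52, -45, -38, -31, -24 → -17.
First planet: Uranus, Mercury, Earth, Jupiter, Uranus → Mercury (repeats Uranus → Mercury → Earth → Jupiter).
Second planet: runs through the planets Mercury→Neptune; Venus, Earth, Mars, Jupiter, Saturn → Uranus.
So the next element is (-17 Mercury Uranus).

(-17 Mercury Uranus)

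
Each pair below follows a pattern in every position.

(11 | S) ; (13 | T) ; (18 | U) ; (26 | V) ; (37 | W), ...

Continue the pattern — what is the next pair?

(51 | X)

First coordinate — differences are 2, 5, 8, … (increasing by 3 each time): 11, 13, 18, 26, 37 → 51.
Letter: S, T, U, V, W → X (letters move forward 1 place in the alphabet).
Combining the parts gives (51 | X).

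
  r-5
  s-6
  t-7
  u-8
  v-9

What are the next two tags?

Letter: letters move forward 1 place in the alphabet, so r, s, t, u, v → w → x.
Second component — +1 each step: 5, 6, 7, 8, 9 → 10 → 11.
Putting the parts together: w-10 and then x-11.

w-10, x-11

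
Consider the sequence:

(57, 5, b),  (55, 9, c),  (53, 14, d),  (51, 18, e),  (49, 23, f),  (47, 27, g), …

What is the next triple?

(45, 32, h)

For the first value, −2 each step: 57, 55, 53, 51, 49, 47 → 45.
For the second value, alternating steps +4, +5, +4, +5, …: 5, 9, 14, 18, 23, 27 → 32.
Letter — letters move forward 1 place in the alphabet: b, c, d, e, f, g → h.
Combining the parts gives (45, 32, h).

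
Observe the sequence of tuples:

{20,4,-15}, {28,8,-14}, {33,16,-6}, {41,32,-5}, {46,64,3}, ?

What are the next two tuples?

{54,128,4}, {59,256,12}

First entry: alternating steps +8, +5, +8, +5, …; 20, 28, 33, 41, 46 → 54 → 59.
For the second entry, ×2 each step: 4, 8, 16, 32, 64 → 128 → 256.
Third entry: -15, -14, -6, -5, 3 → 4 → 12 (alternating steps +1, +8, +1, +8, …).
Putting the parts together: {54,128,4} and then {59,256,12}.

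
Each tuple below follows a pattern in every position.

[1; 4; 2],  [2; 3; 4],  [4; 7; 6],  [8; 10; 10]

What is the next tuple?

First coordinate — ×2 each step: 1, 2, 4, 8 → 16.
Second coordinate goes 4, 3, 7, 10 → 17 (each term is the sum of the two before it).
Third coordinate — each term is the sum of the two before it: 2, 4, 6, 10 → 16.
Combining the parts gives [16; 17; 16].

[16; 17; 16]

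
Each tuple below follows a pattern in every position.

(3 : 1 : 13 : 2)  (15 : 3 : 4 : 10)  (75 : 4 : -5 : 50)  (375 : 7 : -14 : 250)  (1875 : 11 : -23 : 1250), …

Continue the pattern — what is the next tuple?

For the first part, ×5 each step: 3, 15, 75, 375, 1875 → 9375.
Second part goes 1, 3, 4, 7, 11 → 18 (each term is the sum of the two before it).
Third part: −9 each step, so 13, 4, -5, -14, -23 → -32.
For the fourth part, ×5 each step: 2, 10, 50, 250, 1250 → 6250.
Combining the parts gives (9375 : 18 : -32 : 6250).

(9375 : 18 : -32 : 6250)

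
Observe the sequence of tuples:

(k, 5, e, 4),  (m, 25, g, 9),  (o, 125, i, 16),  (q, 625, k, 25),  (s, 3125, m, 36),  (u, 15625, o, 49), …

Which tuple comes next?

First letter: letters move forward 2 places in the alphabet, so k, m, o, q, s, u → w.
For the second part, ×5 each step: 5, 25, 125, 625, 3125, 15625 → 78125.
Second letter — letters move forward 2 places in the alphabet: e, g, i, k, m, o → q.
Fourth part: perfect squares: 2², 3², 4², …, so 4, 9, 16, 25, 36, 49 → 64.
So the next tuple is (w, 78125, q, 64).

(w, 78125, q, 64)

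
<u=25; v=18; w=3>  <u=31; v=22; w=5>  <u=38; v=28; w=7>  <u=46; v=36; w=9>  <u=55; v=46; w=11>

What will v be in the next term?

V goes 18, 22, 28, 36, 46 → 58 (differences are 4, 6, 8, … (increasing by 2 each time)).

58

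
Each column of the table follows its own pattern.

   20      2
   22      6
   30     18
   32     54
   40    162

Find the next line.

For the first component, alternating steps +2, +8, +2, +8, …: 20, 22, 30, 32, 40 → 42.
Second component: 2, 6, 18, 54, 162 → 486 (×3 each step).
Putting it together: 42  486.

42  486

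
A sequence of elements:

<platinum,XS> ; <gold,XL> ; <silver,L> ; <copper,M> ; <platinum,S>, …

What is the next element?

<gold,XS>

For the metal, repeats platinum → gold → silver → copper: platinum, gold, silver, copper, platinum → gold.
Size goes XS, XL, L, M, S → XS (runs backward through clothing sizes XS→XL).
Combining the parts gives <gold,XS>.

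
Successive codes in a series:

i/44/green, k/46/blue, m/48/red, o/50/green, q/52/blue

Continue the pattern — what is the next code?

s/54/red

Letter: i, k, m, o, q → s (letters move forward 2 places in the alphabet).
Second component — +2 each step: 44, 46, 48, 50, 52 → 54.
For the colour, repeats green → blue → red: green, blue, red, green, blue → red.
So the next code is s/54/red.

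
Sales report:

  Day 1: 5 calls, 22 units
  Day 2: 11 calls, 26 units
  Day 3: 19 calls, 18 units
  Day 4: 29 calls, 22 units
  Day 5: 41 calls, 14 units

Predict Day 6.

55 calls, 18 units

Calls: differences are 6, 8, 10, … (increasing by 2 each time); 5, 11, 19, 29, 41 → 55.
Units goes 22, 26, 18, 22, 14 → 18 (alternating steps +4, −8, +4, −8, …).
Putting it together: 55 calls, 18 units.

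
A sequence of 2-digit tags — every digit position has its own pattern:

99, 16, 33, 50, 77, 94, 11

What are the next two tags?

First digit — +2 each step, mod 10: 9, 1, 3, 5, 7, 9, 1 → 3 → 5.
Second digit goes 9, 6, 3, 0, 7, 4, 1 → 8 → 5 (−3 each step, mod 10).
Putting the parts together: 38 and then 55.

38, 55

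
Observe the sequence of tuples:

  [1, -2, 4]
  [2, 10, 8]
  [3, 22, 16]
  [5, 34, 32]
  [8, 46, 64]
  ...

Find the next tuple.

[13, 58, 128]

First part goes 1, 2, 3, 5, 8 → 13 (each term is the sum of the two before it).
For the second part, +12 each step: -2, 10, 22, 34, 46 → 58.
Third part: ×2 each step; 4, 8, 16, 32, 64 → 128.
Combining the parts gives [13, 58, 128].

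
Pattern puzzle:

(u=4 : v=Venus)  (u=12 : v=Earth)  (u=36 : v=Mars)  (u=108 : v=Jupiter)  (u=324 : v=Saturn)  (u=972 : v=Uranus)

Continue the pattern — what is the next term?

(u=2916 : v=Neptune)

For the u, ×3 each step: 4, 12, 36, 108, 324, 972 → 2916.
For the v, runs through the planets Mercury→Neptune: Venus, Earth, Mars, Jupiter, Saturn, Uranus → Neptune.
So the next term is (u=2916 : v=Neptune).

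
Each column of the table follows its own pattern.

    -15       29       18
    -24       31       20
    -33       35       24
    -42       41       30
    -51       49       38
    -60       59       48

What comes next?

First component: −9 each step; -15, -24, -33, -42, -51, -60 → -69.
Second component — differences are 2, 4, 6, … (increasing by 2 each time): 29, 31, 35, 41, 49, 59 → 71.
Third component goes 18, 20, 24, 30, 38, 48 → 60 (always 11 less than the second component).
So the next row is -69  71  60.

-69  71  60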